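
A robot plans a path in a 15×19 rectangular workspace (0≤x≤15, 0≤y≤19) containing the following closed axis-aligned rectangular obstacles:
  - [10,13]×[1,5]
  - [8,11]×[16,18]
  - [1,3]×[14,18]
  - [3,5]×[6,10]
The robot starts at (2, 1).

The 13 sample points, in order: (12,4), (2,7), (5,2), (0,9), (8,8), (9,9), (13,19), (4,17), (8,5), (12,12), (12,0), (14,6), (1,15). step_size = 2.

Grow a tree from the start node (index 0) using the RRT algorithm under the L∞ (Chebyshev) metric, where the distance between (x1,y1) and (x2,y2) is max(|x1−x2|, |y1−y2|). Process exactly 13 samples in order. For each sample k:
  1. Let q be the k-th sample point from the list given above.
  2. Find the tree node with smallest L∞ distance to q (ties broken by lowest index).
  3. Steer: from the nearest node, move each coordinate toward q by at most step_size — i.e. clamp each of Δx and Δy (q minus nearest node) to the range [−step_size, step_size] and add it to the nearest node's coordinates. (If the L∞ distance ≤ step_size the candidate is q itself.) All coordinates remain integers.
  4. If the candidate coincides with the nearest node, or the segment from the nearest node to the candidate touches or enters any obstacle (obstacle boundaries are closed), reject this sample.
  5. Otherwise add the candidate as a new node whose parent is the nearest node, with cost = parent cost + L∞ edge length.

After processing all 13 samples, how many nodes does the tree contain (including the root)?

Node count: 13

1. q=(12,4) nearest=0 d=10 new=(4,3) → add node 1 parent=0 cost=2
2. q=(2,7) nearest=1 d=4 new=(2,5) → add node 2 parent=1 cost=4
3. q=(5,2) nearest=1 d=1 new=(5,2) → add node 3 parent=1 cost=3
4. q=(0,9) nearest=2 d=4 new=(0,7) → add node 4 parent=2 cost=6
5. q=(8,8) nearest=1 d=5 new=(6,5) → add node 5 parent=1 cost=4
6. q=(9,9) nearest=5 d=4 new=(8,7) → add node 6 parent=5 cost=6
7. q=(13,19) nearest=6 d=12 new=(10,9) → add node 7 parent=6 cost=8
8. q=(4,17) nearest=7 d=8 new=(8,11) → add node 8 parent=7 cost=10
9. q=(8,5) nearest=5 d=2 new=(8,5) → add node 9 parent=5 cost=6
10. q=(12,12) nearest=7 d=3 new=(12,11) → add node 10 parent=7 cost=10
11. q=(12,0) nearest=9 d=5 new=(10,3) → blocked by [10,13]×[1,5], reject
12. q=(14,6) nearest=7 d=4 new=(12,7) → add node 11 parent=7 cost=10
13. q=(1,15) nearest=8 d=7 new=(6,13) → add node 12 parent=8 cost=12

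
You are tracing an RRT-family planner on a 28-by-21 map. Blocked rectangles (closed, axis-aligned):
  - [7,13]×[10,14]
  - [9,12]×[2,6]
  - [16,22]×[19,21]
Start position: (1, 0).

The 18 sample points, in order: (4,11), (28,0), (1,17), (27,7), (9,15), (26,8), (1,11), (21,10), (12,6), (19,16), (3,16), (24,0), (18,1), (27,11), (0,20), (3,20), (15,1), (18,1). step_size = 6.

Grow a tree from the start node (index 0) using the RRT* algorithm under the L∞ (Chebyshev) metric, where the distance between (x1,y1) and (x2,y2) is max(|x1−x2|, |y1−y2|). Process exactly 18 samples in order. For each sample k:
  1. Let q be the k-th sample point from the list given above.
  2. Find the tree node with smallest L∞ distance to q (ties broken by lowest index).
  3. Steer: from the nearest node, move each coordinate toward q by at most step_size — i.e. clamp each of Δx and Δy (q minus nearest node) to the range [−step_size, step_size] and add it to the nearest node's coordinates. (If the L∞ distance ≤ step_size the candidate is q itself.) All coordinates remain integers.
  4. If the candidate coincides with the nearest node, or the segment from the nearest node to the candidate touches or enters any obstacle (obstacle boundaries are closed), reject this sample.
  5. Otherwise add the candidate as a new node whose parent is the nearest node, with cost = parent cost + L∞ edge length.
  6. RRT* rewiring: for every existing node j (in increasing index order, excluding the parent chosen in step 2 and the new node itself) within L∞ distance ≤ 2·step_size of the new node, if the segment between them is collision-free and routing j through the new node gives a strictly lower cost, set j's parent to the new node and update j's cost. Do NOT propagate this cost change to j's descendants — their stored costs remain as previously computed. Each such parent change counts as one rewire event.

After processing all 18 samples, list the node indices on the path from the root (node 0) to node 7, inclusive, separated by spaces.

Path: 0 1 3 7

1. q=(4,11) nearest=0 d=11 new=(4,6) → add node 1 parent=0 cost=6
2. q=(28,0) nearest=1 d=24 new=(10,0) → add node 2 parent=1 cost=12
3. q=(1,17) nearest=1 d=11 new=(1,12) → add node 3 parent=1 cost=12
4. q=(27,7) nearest=2 d=17 new=(16,6) → blocked by [9,12]×[2,6], reject
5. q=(9,15) nearest=3 d=8 new=(7,15) → add node 4 parent=3 cost=18
6. q=(26,8) nearest=2 d=16 new=(16,6) → blocked by [9,12]×[2,6], reject
7. q=(1,11) nearest=3 d=1 new=(1,11) → add node 5 parent=3 cost=13
8. q=(21,10) nearest=2 d=11 new=(16,6) → blocked by [9,12]×[2,6], reject
9. q=(12,6) nearest=2 d=6 new=(12,6) → blocked by [9,12]×[2,6], reject
10. q=(19,16) nearest=4 d=12 new=(13,16) → add node 6 parent=4 cost=24
11. q=(3,16) nearest=3 d=4 new=(3,16) → add node 7 parent=3 cost=16
12. q=(24,0) nearest=2 d=14 new=(16,0) → add node 8 parent=2 cost=18
13. q=(18,1) nearest=8 d=2 new=(18,1) → add node 9 parent=8 cost=20
14. q=(27,11) nearest=9 d=10 new=(24,7) → add node 10 parent=9 cost=26
15. q=(0,20) nearest=7 d=4 new=(0,20) → add node 11 parent=7 cost=20
16. q=(3,20) nearest=11 d=3 new=(3,20) → add node 12 parent=11 cost=23
17. q=(15,1) nearest=8 d=1 new=(15,1) → add node 13 parent=8 cost=19
18. q=(18,1) nearest=9 d=0 → coincident, reject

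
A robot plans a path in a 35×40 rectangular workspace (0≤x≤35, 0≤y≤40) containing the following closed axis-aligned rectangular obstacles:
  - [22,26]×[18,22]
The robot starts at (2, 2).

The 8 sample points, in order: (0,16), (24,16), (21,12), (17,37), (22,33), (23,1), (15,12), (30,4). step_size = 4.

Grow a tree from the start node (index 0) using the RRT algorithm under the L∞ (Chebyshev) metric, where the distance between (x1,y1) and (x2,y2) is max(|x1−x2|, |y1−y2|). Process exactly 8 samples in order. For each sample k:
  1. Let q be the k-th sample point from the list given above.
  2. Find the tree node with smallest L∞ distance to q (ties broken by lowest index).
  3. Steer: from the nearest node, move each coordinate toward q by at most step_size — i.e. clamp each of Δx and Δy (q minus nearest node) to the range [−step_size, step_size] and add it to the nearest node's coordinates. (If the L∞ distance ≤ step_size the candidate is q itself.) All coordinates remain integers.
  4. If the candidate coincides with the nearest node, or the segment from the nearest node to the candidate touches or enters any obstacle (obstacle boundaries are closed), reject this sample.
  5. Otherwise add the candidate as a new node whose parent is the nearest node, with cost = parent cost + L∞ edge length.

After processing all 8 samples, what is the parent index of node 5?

1. q=(0,16) nearest=0 d=14 new=(0,6) → add node 1 parent=0 cost=4
2. q=(24,16) nearest=0 d=22 new=(6,6) → add node 2 parent=0 cost=4
3. q=(21,12) nearest=2 d=15 new=(10,10) → add node 3 parent=2 cost=8
4. q=(17,37) nearest=3 d=27 new=(14,14) → add node 4 parent=3 cost=12
5. q=(22,33) nearest=4 d=19 new=(18,18) → add node 5 parent=4 cost=16
6. q=(23,1) nearest=3 d=13 new=(14,6) → add node 6 parent=3 cost=12
7. q=(15,12) nearest=4 d=2 new=(15,12) → add node 7 parent=4 cost=14
8. q=(30,4) nearest=5 d=14 new=(22,14) → add node 8 parent=5 cost=20

Parent of node 5: 4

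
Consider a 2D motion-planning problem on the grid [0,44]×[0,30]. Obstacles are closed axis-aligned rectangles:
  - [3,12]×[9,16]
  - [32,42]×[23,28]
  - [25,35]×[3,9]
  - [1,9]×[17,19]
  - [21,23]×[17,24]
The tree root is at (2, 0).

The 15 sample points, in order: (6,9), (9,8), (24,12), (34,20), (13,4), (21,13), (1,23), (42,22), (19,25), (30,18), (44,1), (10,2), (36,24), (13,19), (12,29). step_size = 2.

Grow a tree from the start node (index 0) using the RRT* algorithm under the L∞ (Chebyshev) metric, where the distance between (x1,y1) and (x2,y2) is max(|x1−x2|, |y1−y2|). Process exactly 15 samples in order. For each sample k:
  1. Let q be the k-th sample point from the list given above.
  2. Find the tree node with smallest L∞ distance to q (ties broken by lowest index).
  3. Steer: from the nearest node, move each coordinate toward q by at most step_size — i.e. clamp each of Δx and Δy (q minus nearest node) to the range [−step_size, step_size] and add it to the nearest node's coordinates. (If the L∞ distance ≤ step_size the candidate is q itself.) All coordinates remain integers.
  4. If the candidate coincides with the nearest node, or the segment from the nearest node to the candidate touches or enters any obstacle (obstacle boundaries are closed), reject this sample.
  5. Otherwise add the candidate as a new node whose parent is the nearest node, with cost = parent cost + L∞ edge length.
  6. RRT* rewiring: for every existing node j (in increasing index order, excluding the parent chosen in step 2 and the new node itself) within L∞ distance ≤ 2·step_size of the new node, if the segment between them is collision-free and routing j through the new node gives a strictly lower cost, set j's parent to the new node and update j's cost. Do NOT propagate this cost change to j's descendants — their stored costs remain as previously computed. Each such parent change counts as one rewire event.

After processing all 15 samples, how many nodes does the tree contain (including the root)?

Node count: 15

1. q=(6,9) nearest=0 d=9 new=(4,2) → add node 1 parent=0 cost=2
2. q=(9,8) nearest=1 d=6 new=(6,4) → add node 2 parent=1 cost=4
3. q=(24,12) nearest=2 d=18 new=(8,6) → add node 3 parent=2 cost=6
4. q=(34,20) nearest=3 d=26 new=(10,8) → add node 4 parent=3 cost=8
5. q=(13,4) nearest=4 d=4 new=(12,6) → add node 5 parent=4 cost=10
6. q=(21,13) nearest=5 d=9 new=(14,8) → add node 6 parent=5 cost=12
7. q=(1,23) nearest=4 d=15 new=(8,10) → blocked by [3,12]×[9,16], reject
8. q=(42,22) nearest=6 d=28 new=(16,10) → add node 7 parent=6 cost=14
9. q=(19,25) nearest=7 d=15 new=(18,12) → add node 8 parent=7 cost=16
10. q=(30,18) nearest=8 d=12 new=(20,14) → add node 9 parent=8 cost=18
11. q=(44,1) nearest=9 d=24 new=(22,12) → add node 10 parent=9 cost=20
12. q=(10,2) nearest=2 d=4 new=(8,2) → add node 11 parent=2 cost=6
13. q=(36,24) nearest=10 d=14 new=(24,14) → add node 12 parent=10 cost=22
14. q=(13,19) nearest=8 d=7 new=(16,14) → add node 13 parent=8 cost=18
15. q=(12,29) nearest=9 d=15 new=(18,16) → add node 14 parent=9 cost=20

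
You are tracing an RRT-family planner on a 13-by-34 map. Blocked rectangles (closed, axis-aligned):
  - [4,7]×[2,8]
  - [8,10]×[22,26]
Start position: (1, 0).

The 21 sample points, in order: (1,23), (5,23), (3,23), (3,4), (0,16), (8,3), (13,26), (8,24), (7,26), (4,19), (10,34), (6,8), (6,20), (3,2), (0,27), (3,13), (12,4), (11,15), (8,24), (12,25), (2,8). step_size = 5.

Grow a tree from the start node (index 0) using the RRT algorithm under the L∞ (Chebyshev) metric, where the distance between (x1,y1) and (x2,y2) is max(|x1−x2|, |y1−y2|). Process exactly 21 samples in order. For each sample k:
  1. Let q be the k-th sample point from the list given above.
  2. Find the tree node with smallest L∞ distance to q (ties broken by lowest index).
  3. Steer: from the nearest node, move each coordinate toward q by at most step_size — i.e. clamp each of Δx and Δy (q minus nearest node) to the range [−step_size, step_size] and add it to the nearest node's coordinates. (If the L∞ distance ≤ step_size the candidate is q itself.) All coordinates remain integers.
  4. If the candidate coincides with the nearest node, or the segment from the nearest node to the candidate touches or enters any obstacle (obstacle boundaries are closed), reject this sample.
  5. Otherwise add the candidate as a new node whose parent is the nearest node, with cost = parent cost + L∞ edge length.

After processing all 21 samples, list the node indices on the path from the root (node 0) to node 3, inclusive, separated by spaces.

1. q=(1,23) nearest=0 d=23 new=(1,5) → add node 1 parent=0 cost=5
2. q=(5,23) nearest=1 d=18 new=(5,10) → add node 2 parent=1 cost=10
3. q=(3,23) nearest=2 d=13 new=(3,15) → add node 3 parent=2 cost=15
4. q=(3,4) nearest=1 d=2 new=(3,4) → add node 4 parent=1 cost=7
5. q=(0,16) nearest=3 d=3 new=(0,16) → add node 5 parent=3 cost=18
6. q=(8,3) nearest=4 d=5 new=(8,3) → blocked by [4,7]×[2,8], reject
7. q=(13,26) nearest=3 d=11 new=(8,20) → add node 6 parent=3 cost=20
8. q=(8,24) nearest=6 d=4 new=(8,24) → blocked by [8,10]×[22,26], reject
9. q=(7,26) nearest=6 d=6 new=(7,25) → add node 7 parent=6 cost=25
10. q=(4,19) nearest=3 d=4 new=(4,19) → add node 8 parent=3 cost=19
11. q=(10,34) nearest=7 d=9 new=(10,30) → add node 9 parent=7 cost=30
12. q=(6,8) nearest=2 d=2 new=(6,8) → blocked by [4,7]×[2,8], reject
13. q=(6,20) nearest=6 d=2 new=(6,20) → add node 10 parent=6 cost=22
14. q=(3,2) nearest=0 d=2 new=(3,2) → add node 11 parent=0 cost=2
15. q=(0,27) nearest=7 d=7 new=(2,27) → add node 12 parent=7 cost=30
16. q=(3,13) nearest=3 d=2 new=(3,13) → add node 13 parent=3 cost=17
17. q=(12,4) nearest=2 d=7 new=(10,5) → blocked by [4,7]×[2,8], reject
18. q=(11,15) nearest=6 d=5 new=(11,15) → add node 14 parent=6 cost=25
19. q=(8,24) nearest=7 d=1 new=(8,24) → blocked by [8,10]×[22,26], reject
20. q=(12,25) nearest=6 d=5 new=(12,25) → blocked by [8,10]×[22,26], reject
21. q=(2,8) nearest=1 d=3 new=(2,8) → add node 15 parent=1 cost=8

Path: 0 1 2 3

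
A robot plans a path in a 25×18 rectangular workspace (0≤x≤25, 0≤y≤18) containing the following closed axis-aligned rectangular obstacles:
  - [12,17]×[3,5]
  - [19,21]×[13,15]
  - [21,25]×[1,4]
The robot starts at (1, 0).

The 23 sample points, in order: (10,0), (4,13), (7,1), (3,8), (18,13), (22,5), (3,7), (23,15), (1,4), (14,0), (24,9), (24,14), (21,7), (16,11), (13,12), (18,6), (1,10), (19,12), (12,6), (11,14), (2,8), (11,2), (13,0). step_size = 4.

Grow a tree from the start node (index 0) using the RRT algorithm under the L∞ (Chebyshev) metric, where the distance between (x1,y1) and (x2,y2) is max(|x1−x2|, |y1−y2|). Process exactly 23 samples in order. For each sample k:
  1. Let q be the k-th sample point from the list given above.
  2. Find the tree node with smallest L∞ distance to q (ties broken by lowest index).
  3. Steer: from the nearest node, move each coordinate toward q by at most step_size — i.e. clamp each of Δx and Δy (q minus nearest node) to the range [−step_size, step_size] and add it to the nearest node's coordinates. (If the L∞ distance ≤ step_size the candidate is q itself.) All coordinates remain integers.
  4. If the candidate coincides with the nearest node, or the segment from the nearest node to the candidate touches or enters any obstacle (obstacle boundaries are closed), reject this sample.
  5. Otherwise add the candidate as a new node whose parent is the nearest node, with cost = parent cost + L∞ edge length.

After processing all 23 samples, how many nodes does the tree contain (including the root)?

1. q=(10,0) nearest=0 d=9 new=(5,0) → add node 1 parent=0 cost=4
2. q=(4,13) nearest=0 d=13 new=(4,4) → add node 2 parent=0 cost=4
3. q=(7,1) nearest=1 d=2 new=(7,1) → add node 3 parent=1 cost=6
4. q=(3,8) nearest=2 d=4 new=(3,8) → add node 4 parent=2 cost=8
5. q=(18,13) nearest=3 d=12 new=(11,5) → add node 5 parent=3 cost=10
6. q=(22,5) nearest=5 d=11 new=(15,5) → blocked by [12,17]×[3,5], reject
7. q=(3,7) nearest=4 d=1 new=(3,7) → add node 6 parent=4 cost=9
8. q=(23,15) nearest=5 d=12 new=(15,9) → add node 7 parent=5 cost=14
9. q=(1,4) nearest=2 d=3 new=(1,4) → add node 8 parent=2 cost=7
10. q=(14,0) nearest=5 d=5 new=(14,1) → blocked by [12,17]×[3,5], reject
11. q=(24,9) nearest=7 d=9 new=(19,9) → add node 9 parent=7 cost=18
12. q=(24,14) nearest=9 d=5 new=(23,13) → add node 10 parent=9 cost=22
13. q=(21,7) nearest=9 d=2 new=(21,7) → add node 11 parent=9 cost=20
14. q=(16,11) nearest=7 d=2 new=(16,11) → add node 12 parent=7 cost=16
15. q=(13,12) nearest=7 d=3 new=(13,12) → add node 13 parent=7 cost=17
16. q=(18,6) nearest=7 d=3 new=(18,6) → add node 14 parent=7 cost=17
17. q=(1,10) nearest=4 d=2 new=(1,10) → add node 15 parent=4 cost=10
18. q=(19,12) nearest=9 d=3 new=(19,12) → add node 16 parent=9 cost=21
19. q=(12,6) nearest=5 d=1 new=(12,6) → add node 17 parent=5 cost=11
20. q=(11,14) nearest=13 d=2 new=(11,14) → add node 18 parent=13 cost=19
21. q=(2,8) nearest=4 d=1 new=(2,8) → add node 19 parent=4 cost=9
22. q=(11,2) nearest=5 d=3 new=(11,2) → add node 20 parent=5 cost=13
23. q=(13,0) nearest=20 d=2 new=(13,0) → add node 21 parent=20 cost=15

Node count: 22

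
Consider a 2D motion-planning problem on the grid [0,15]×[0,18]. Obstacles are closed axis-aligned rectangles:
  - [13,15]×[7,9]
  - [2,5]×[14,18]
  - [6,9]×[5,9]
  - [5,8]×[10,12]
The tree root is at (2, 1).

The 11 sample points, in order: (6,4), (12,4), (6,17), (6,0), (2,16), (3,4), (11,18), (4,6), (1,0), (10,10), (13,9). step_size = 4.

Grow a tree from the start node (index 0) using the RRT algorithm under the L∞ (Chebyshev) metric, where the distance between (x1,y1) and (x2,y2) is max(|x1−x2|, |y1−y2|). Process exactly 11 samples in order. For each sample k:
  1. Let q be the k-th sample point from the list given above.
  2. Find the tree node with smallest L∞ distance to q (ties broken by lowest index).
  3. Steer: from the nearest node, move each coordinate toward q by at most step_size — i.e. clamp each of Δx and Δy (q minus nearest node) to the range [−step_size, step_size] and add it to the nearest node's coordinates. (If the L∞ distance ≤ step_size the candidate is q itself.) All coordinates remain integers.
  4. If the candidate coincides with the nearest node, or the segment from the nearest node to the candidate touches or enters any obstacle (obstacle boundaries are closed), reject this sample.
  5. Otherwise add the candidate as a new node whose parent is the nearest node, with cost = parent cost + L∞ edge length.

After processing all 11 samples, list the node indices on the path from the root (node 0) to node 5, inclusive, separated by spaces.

Path: 0 5

1. q=(6,4) nearest=0 d=4 new=(6,4) → add node 1 parent=0 cost=4
2. q=(12,4) nearest=1 d=6 new=(10,4) → add node 2 parent=1 cost=8
3. q=(6,17) nearest=1 d=13 new=(6,8) → blocked by [6,9]×[5,9], reject
4. q=(6,0) nearest=0 d=4 new=(6,0) → add node 3 parent=0 cost=4
5. q=(2,16) nearest=1 d=12 new=(2,8) → add node 4 parent=1 cost=8
6. q=(3,4) nearest=0 d=3 new=(3,4) → add node 5 parent=0 cost=3
7. q=(11,18) nearest=4 d=10 new=(6,12) → blocked by [5,8]×[10,12], reject
8. q=(4,6) nearest=1 d=2 new=(4,6) → add node 6 parent=1 cost=6
9. q=(1,0) nearest=0 d=1 new=(1,0) → add node 7 parent=0 cost=1
10. q=(10,10) nearest=1 d=6 new=(10,8) → blocked by [6,9]×[5,9], reject
11. q=(13,9) nearest=2 d=5 new=(13,8) → blocked by [13,15]×[7,9], reject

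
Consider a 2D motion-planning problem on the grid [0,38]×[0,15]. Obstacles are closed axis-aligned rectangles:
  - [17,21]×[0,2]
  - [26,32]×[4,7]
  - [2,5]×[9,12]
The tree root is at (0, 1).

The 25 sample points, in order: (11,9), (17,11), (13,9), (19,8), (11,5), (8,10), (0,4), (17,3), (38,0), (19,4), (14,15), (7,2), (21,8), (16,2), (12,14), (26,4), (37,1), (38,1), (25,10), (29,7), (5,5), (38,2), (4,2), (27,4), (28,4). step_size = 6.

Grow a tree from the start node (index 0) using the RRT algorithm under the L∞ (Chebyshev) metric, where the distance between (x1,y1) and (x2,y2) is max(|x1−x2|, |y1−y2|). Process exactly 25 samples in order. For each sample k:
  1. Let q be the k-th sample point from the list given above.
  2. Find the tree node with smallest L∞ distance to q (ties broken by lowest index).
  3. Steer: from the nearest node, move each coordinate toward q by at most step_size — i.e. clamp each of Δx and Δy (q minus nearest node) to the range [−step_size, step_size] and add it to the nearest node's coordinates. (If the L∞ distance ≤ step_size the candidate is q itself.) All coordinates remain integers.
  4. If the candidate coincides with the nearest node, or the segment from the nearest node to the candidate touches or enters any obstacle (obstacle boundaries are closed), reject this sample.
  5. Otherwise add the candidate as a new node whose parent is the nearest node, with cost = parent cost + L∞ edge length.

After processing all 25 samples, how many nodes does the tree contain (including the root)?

1. q=(11,9) nearest=0 d=11 new=(6,7) → add node 1 parent=0 cost=6
2. q=(17,11) nearest=1 d=11 new=(12,11) → add node 2 parent=1 cost=12
3. q=(13,9) nearest=2 d=2 new=(13,9) → add node 3 parent=2 cost=14
4. q=(19,8) nearest=3 d=6 new=(19,8) → add node 4 parent=3 cost=20
5. q=(11,5) nearest=3 d=4 new=(11,5) → add node 5 parent=3 cost=18
6. q=(8,10) nearest=1 d=3 new=(8,10) → add node 6 parent=1 cost=9
7. q=(0,4) nearest=0 d=3 new=(0,4) → add node 7 parent=0 cost=3
8. q=(17,3) nearest=4 d=5 new=(17,3) → add node 8 parent=4 cost=25
9. q=(38,0) nearest=4 d=19 new=(25,2) → add node 9 parent=4 cost=26
10. q=(19,4) nearest=8 d=2 new=(19,4) → add node 10 parent=8 cost=27
11. q=(14,15) nearest=2 d=4 new=(14,15) → add node 11 parent=2 cost=16
12. q=(7,2) nearest=5 d=4 new=(7,2) → add node 12 parent=5 cost=22
13. q=(21,8) nearest=4 d=2 new=(21,8) → add node 13 parent=4 cost=22
14. q=(16,2) nearest=8 d=1 new=(16,2) → add node 14 parent=8 cost=26
15. q=(12,14) nearest=11 d=2 new=(12,14) → add node 15 parent=11 cost=18
16. q=(26,4) nearest=9 d=2 new=(26,4) → blocked by [26,32]×[4,7], reject
17. q=(37,1) nearest=9 d=12 new=(31,1) → add node 16 parent=9 cost=32
18. q=(38,1) nearest=16 d=7 new=(37,1) → add node 17 parent=16 cost=38
19. q=(25,10) nearest=13 d=4 new=(25,10) → add node 18 parent=13 cost=26
20. q=(29,7) nearest=18 d=4 new=(29,7) → blocked by [26,32]×[4,7], reject
21. q=(5,5) nearest=1 d=2 new=(5,5) → add node 19 parent=1 cost=8
22. q=(38,2) nearest=17 d=1 new=(38,2) → add node 20 parent=17 cost=39
23. q=(4,2) nearest=12 d=3 new=(4,2) → add node 21 parent=12 cost=25
24. q=(27,4) nearest=9 d=2 new=(27,4) → blocked by [26,32]×[4,7], reject
25. q=(28,4) nearest=9 d=3 new=(28,4) → blocked by [26,32]×[4,7], reject

Node count: 22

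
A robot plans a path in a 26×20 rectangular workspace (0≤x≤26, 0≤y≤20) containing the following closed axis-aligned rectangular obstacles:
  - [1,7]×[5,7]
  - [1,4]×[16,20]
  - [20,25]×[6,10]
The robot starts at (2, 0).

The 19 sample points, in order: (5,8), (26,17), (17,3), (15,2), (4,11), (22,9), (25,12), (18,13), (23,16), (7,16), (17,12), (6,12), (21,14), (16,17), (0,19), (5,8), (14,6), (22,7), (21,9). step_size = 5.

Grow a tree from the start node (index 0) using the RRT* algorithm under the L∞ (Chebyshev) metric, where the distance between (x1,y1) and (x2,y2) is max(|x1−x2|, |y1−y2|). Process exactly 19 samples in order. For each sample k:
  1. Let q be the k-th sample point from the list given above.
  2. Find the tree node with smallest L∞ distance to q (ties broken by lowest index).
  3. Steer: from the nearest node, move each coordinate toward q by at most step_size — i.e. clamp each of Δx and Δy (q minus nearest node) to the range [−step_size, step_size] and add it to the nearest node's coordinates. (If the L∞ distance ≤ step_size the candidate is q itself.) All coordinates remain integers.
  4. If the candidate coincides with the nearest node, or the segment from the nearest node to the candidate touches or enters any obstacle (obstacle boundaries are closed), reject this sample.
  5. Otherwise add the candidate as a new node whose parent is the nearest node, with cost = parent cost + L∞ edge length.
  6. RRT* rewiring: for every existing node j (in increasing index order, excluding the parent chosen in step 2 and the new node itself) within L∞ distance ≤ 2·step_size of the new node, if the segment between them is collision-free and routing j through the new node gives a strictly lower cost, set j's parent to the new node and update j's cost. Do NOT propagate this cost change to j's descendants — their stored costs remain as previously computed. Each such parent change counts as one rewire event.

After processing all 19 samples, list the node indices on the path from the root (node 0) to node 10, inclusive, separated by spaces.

Path: 0 1 2 3 4 10

1. q=(5,8) nearest=0 d=8 new=(5,5) → blocked by [1,7]×[5,7], reject
2. q=(26,17) nearest=0 d=24 new=(7,5) → blocked by [1,7]×[5,7], reject
3. q=(17,3) nearest=0 d=15 new=(7,3) → add node 1 parent=0 cost=5
4. q=(15,2) nearest=1 d=8 new=(12,2) → add node 2 parent=1 cost=10
5. q=(4,11) nearest=1 d=8 new=(4,8) → blocked by [1,7]×[5,7], reject
6. q=(22,9) nearest=2 d=10 new=(17,7) → add node 3 parent=2 cost=15
7. q=(25,12) nearest=3 d=8 new=(22,12) → blocked by [20,25]×[6,10], reject
8. q=(18,13) nearest=3 d=6 new=(18,12) → add node 4 parent=3 cost=20
9. q=(23,16) nearest=4 d=5 new=(23,16) → add node 5 parent=4 cost=25
10. q=(7,16) nearest=3 d=10 new=(12,12) → add node 6 parent=3 cost=20
11. q=(17,12) nearest=4 d=1 new=(17,12) → add node 7 parent=4 cost=21
12. q=(6,12) nearest=6 d=6 new=(7,12) → add node 8 parent=6 cost=25
13. q=(21,14) nearest=5 d=2 new=(21,14) → add node 9 parent=5 cost=27
14. q=(16,17) nearest=4 d=5 new=(16,17) → add node 10 parent=4 cost=25
15. q=(0,19) nearest=8 d=7 new=(2,17) → blocked by [1,4]×[16,20], reject
16. q=(5,8) nearest=8 d=4 new=(5,8) → add node 11 parent=8 cost=29
17. q=(14,6) nearest=3 d=3 new=(14,6) → add node 12 parent=3 cost=18; rewire 9→12 (26<27); rewire 11→12 (27<29)
18. q=(22,7) nearest=3 d=5 new=(22,7) → blocked by [20,25]×[6,10], reject
19. q=(21,9) nearest=4 d=3 new=(21,9) → blocked by [20,25]×[6,10], reject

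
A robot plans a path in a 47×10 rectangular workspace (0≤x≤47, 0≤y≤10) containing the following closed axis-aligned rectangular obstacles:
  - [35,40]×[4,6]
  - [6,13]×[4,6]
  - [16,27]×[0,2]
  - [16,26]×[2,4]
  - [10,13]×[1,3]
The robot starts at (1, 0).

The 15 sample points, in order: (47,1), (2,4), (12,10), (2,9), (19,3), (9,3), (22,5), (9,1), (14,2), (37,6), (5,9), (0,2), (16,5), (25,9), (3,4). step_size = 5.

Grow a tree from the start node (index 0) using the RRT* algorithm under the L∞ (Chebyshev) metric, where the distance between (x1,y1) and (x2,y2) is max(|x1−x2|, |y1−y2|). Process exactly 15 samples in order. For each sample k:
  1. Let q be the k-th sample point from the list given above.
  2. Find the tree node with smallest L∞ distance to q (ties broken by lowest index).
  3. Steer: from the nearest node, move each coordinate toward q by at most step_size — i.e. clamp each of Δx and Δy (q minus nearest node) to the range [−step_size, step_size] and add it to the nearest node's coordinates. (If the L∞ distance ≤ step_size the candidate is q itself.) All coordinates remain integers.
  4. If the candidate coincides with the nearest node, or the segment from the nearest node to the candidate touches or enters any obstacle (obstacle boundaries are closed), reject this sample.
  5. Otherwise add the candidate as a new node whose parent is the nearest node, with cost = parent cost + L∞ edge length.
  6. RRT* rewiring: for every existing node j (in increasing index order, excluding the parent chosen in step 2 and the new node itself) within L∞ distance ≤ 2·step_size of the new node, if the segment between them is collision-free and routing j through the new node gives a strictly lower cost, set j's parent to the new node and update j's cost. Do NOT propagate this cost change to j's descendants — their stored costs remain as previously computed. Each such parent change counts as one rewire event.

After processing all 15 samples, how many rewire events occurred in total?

Rewire events: 1

1. q=(47,1) nearest=0 d=46 new=(6,1) → add node 1 parent=0 cost=5
2. q=(2,4) nearest=0 d=4 new=(2,4) → add node 2 parent=0 cost=4
3. q=(12,10) nearest=1 d=9 new=(11,6) → blocked by [6,13]×[4,6], reject
4. q=(2,9) nearest=2 d=5 new=(2,9) → add node 3 parent=2 cost=9
5. q=(19,3) nearest=1 d=13 new=(11,3) → blocked by [10,13]×[1,3], reject
6. q=(9,3) nearest=1 d=3 new=(9,3) → add node 4 parent=1 cost=8
7. q=(22,5) nearest=4 d=13 new=(14,5) → blocked by [6,13]×[4,6], reject
8. q=(9,1) nearest=4 d=2 new=(9,1) → add node 5 parent=4 cost=10
9. q=(14,2) nearest=4 d=5 new=(14,2) → blocked by [10,13]×[1,3], reject
10. q=(37,6) nearest=4 d=28 new=(14,6) → blocked by [6,13]×[4,6], reject
11. q=(5,9) nearest=3 d=3 new=(5,9) → add node 6 parent=3 cost=12
12. q=(0,2) nearest=0 d=2 new=(0,2) → add node 7 parent=0 cost=2; rewire 6→7 (9<12)
13. q=(16,5) nearest=4 d=7 new=(14,5) → blocked by [6,13]×[4,6], reject
14. q=(25,9) nearest=4 d=16 new=(14,8) → blocked by [6,13]×[4,6], reject
15. q=(3,4) nearest=2 d=1 new=(3,4) → add node 8 parent=2 cost=5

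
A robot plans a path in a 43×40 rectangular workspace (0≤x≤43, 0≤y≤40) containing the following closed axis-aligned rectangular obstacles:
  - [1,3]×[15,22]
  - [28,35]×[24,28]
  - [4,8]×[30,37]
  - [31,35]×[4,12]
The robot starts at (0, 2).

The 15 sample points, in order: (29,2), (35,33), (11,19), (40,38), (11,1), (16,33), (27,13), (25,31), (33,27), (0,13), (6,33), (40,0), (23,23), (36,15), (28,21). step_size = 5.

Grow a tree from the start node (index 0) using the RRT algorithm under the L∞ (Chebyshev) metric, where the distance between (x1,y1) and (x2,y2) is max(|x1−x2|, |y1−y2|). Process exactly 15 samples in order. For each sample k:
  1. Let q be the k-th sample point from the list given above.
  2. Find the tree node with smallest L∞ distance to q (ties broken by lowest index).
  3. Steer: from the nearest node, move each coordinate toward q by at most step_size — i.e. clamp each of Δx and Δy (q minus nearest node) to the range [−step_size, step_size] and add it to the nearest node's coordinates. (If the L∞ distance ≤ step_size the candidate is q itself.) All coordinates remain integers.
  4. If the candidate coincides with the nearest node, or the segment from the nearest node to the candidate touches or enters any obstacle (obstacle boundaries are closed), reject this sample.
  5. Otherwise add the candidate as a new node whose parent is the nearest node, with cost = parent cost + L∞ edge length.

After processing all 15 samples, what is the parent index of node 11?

1. q=(29,2) nearest=0 d=29 new=(5,2) → add node 1 parent=0 cost=5
2. q=(35,33) nearest=1 d=31 new=(10,7) → add node 2 parent=1 cost=10
3. q=(11,19) nearest=2 d=12 new=(11,12) → add node 3 parent=2 cost=15
4. q=(40,38) nearest=3 d=29 new=(16,17) → add node 4 parent=3 cost=20
5. q=(11,1) nearest=1 d=6 new=(10,1) → add node 5 parent=1 cost=10
6. q=(16,33) nearest=4 d=16 new=(16,22) → add node 6 parent=4 cost=25
7. q=(27,13) nearest=4 d=11 new=(21,13) → add node 7 parent=4 cost=25
8. q=(25,31) nearest=6 d=9 new=(21,27) → add node 8 parent=6 cost=30
9. q=(33,27) nearest=8 d=12 new=(26,27) → add node 9 parent=8 cost=35
10. q=(0,13) nearest=2 d=10 new=(5,12) → add node 10 parent=2 cost=15
11. q=(6,33) nearest=6 d=11 new=(11,27) → add node 11 parent=6 cost=30
12. q=(40,0) nearest=7 d=19 new=(26,8) → add node 12 parent=7 cost=30
13. q=(23,23) nearest=8 d=4 new=(23,23) → add node 13 parent=8 cost=34
14. q=(36,15) nearest=12 d=10 new=(31,13) → add node 14 parent=12 cost=35
15. q=(28,21) nearest=13 d=5 new=(28,21) → add node 15 parent=13 cost=39

Parent of node 11: 6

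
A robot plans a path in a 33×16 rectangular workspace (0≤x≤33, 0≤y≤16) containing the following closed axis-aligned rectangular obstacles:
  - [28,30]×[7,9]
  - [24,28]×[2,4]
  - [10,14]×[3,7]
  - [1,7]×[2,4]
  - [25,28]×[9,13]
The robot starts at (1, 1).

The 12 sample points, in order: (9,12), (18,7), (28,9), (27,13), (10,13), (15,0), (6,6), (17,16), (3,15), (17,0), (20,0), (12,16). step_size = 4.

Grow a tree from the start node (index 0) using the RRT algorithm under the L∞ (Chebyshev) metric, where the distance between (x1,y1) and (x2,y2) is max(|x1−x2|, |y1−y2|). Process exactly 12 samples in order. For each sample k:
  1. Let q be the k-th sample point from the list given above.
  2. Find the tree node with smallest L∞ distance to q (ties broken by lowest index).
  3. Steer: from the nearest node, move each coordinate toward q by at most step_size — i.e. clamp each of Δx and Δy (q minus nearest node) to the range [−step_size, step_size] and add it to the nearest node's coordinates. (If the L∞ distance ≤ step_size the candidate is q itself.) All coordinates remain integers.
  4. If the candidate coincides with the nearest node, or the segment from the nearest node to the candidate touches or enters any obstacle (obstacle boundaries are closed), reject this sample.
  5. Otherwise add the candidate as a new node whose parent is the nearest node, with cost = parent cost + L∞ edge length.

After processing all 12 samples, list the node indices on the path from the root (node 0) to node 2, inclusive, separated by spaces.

Path: 0 1 2

1. q=(9,12) nearest=0 d=11 new=(5,5) → blocked by [1,7]×[2,4], reject
2. q=(18,7) nearest=0 d=17 new=(5,5) → blocked by [1,7]×[2,4], reject
3. q=(28,9) nearest=0 d=27 new=(5,5) → blocked by [1,7]×[2,4], reject
4. q=(27,13) nearest=0 d=26 new=(5,5) → blocked by [1,7]×[2,4], reject
5. q=(10,13) nearest=0 d=12 new=(5,5) → blocked by [1,7]×[2,4], reject
6. q=(15,0) nearest=0 d=14 new=(5,0) → add node 1 parent=0 cost=4
7. q=(6,6) nearest=0 d=5 new=(5,5) → blocked by [1,7]×[2,4], reject
8. q=(17,16) nearest=0 d=16 new=(5,5) → blocked by [1,7]×[2,4], reject
9. q=(3,15) nearest=0 d=14 new=(3,5) → blocked by [1,7]×[2,4], reject
10. q=(17,0) nearest=1 d=12 new=(9,0) → add node 2 parent=1 cost=8
11. q=(20,0) nearest=2 d=11 new=(13,0) → add node 3 parent=2 cost=12
12. q=(12,16) nearest=0 d=15 new=(5,5) → blocked by [1,7]×[2,4], reject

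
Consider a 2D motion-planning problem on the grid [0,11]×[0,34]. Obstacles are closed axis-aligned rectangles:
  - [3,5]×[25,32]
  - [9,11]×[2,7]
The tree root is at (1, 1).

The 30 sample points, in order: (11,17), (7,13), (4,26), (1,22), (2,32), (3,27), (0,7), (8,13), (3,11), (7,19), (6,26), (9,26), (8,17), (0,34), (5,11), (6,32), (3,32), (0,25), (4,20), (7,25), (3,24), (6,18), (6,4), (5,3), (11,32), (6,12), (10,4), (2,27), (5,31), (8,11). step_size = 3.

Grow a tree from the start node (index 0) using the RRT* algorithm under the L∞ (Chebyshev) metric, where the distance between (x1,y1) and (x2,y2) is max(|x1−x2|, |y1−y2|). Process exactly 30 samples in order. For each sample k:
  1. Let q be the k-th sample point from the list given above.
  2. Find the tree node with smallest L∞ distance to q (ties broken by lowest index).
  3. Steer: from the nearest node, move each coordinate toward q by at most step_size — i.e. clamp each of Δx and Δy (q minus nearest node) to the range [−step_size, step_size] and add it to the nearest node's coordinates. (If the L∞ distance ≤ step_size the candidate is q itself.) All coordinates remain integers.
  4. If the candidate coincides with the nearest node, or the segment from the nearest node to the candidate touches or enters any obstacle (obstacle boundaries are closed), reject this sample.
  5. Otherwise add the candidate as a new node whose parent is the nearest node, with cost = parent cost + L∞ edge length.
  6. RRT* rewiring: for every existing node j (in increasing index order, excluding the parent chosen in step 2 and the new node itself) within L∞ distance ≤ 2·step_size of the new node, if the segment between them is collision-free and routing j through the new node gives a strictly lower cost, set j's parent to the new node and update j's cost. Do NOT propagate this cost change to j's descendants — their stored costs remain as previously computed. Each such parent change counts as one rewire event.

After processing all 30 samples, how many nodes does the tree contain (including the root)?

1. q=(11,17) nearest=0 d=16 new=(4,4) → add node 1 parent=0 cost=3
2. q=(7,13) nearest=1 d=9 new=(7,7) → add node 2 parent=1 cost=6
3. q=(4,26) nearest=2 d=19 new=(4,10) → add node 3 parent=2 cost=9
4. q=(1,22) nearest=3 d=12 new=(1,13) → add node 4 parent=3 cost=12
5. q=(2,32) nearest=4 d=19 new=(2,16) → add node 5 parent=4 cost=15
6. q=(3,27) nearest=5 d=11 new=(3,19) → add node 6 parent=5 cost=18
7. q=(0,7) nearest=1 d=4 new=(1,7) → add node 7 parent=1 cost=6
8. q=(8,13) nearest=3 d=4 new=(7,13) → add node 8 parent=3 cost=12
9. q=(3,11) nearest=3 d=1 new=(3,11) → add node 9 parent=3 cost=10
10. q=(7,19) nearest=6 d=4 new=(6,19) → add node 10 parent=6 cost=21
11. q=(6,26) nearest=6 d=7 new=(6,22) → add node 11 parent=6 cost=21
12. q=(9,26) nearest=11 d=4 new=(9,25) → add node 12 parent=11 cost=24
13. q=(8,17) nearest=10 d=2 new=(8,17) → add node 13 parent=10 cost=23
14. q=(0,34) nearest=12 d=9 new=(6,28) → add node 14 parent=12 cost=27
15. q=(5,11) nearest=3 d=1 new=(5,11) → add node 15 parent=3 cost=10; rewire 13→15 (16<23)
16. q=(6,32) nearest=14 d=4 new=(6,31) → add node 16 parent=14 cost=30
17. q=(3,32) nearest=16 d=3 new=(3,32) → blocked by [3,5]×[25,32], reject
18. q=(0,25) nearest=6 d=6 new=(0,22) → add node 17 parent=6 cost=21
19. q=(4,20) nearest=6 d=1 new=(4,20) → add node 18 parent=6 cost=19
20. q=(7,25) nearest=12 d=2 new=(7,25) → add node 19 parent=12 cost=26
21. q=(3,24) nearest=11 d=3 new=(3,24) → add node 20 parent=11 cost=24
22. q=(6,18) nearest=10 d=1 new=(6,18) → add node 21 parent=10 cost=22
23. q=(6,4) nearest=1 d=2 new=(6,4) → add node 22 parent=1 cost=5
24. q=(5,3) nearest=1 d=1 new=(5,3) → add node 23 parent=1 cost=4
25. q=(11,32) nearest=14 d=5 new=(9,31) → add node 24 parent=14 cost=30
26. q=(6,12) nearest=8 d=1 new=(6,12) → add node 25 parent=8 cost=13; rewire 21→25 (19<22)
27. q=(10,4) nearest=2 d=3 new=(10,4) → blocked by [9,11]×[2,7], reject
28. q=(2,27) nearest=20 d=3 new=(2,27) → add node 26 parent=20 cost=27
29. q=(5,31) nearest=16 d=1 new=(5,31) → blocked by [3,5]×[25,32], reject
30. q=(8,11) nearest=8 d=2 new=(8,11) → add node 27 parent=8 cost=14

Node count: 28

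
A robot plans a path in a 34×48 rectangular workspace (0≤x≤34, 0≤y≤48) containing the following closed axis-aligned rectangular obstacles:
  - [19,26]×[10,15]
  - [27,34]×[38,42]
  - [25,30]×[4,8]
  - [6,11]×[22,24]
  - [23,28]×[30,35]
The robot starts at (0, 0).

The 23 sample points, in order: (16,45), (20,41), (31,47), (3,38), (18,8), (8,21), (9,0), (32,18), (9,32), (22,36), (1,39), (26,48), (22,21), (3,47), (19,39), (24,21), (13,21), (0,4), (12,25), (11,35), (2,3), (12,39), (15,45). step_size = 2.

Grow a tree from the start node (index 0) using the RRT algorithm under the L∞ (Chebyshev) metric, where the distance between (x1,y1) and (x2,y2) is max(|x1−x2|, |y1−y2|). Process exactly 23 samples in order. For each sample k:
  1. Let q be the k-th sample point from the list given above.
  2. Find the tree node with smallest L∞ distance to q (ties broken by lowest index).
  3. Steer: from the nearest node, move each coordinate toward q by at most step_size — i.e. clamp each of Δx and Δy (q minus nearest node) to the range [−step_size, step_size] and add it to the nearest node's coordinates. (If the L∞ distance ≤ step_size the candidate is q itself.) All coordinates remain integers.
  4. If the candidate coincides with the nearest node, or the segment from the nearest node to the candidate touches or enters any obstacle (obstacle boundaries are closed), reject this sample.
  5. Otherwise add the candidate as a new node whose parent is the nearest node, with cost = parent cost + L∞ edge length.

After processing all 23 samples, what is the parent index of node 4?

1. q=(16,45) nearest=0 d=45 new=(2,2) → add node 1 parent=0 cost=2
2. q=(20,41) nearest=1 d=39 new=(4,4) → add node 2 parent=1 cost=4
3. q=(31,47) nearest=2 d=43 new=(6,6) → add node 3 parent=2 cost=6
4. q=(3,38) nearest=3 d=32 new=(4,8) → add node 4 parent=3 cost=8
5. q=(18,8) nearest=3 d=12 new=(8,8) → add node 5 parent=3 cost=8
6. q=(8,21) nearest=4 d=13 new=(6,10) → add node 6 parent=4 cost=10
7. q=(9,0) nearest=2 d=5 new=(6,2) → add node 7 parent=2 cost=6
8. q=(32,18) nearest=5 d=24 new=(10,10) → add node 8 parent=5 cost=10
9. q=(9,32) nearest=6 d=22 new=(8,12) → add node 9 parent=6 cost=12
10. q=(22,36) nearest=9 d=24 new=(10,14) → add node 10 parent=9 cost=14
11. q=(1,39) nearest=10 d=25 new=(8,16) → add node 11 parent=10 cost=16
12. q=(26,48) nearest=11 d=32 new=(10,18) → add node 12 parent=11 cost=18
13. q=(22,21) nearest=8 d=12 new=(12,12) → add node 13 parent=8 cost=12
14. q=(3,47) nearest=12 d=29 new=(8,20) → add node 14 parent=12 cost=20
15. q=(19,39) nearest=14 d=19 new=(10,22) → blocked by [6,11]×[22,24], reject
16. q=(24,21) nearest=13 d=12 new=(14,14) → add node 15 parent=13 cost=14
17. q=(13,21) nearest=12 d=3 new=(12,20) → add node 16 parent=12 cost=20
18. q=(0,4) nearest=1 d=2 new=(0,4) → add node 17 parent=1 cost=4
19. q=(12,25) nearest=14 d=5 new=(10,22) → blocked by [6,11]×[22,24], reject
20. q=(11,35) nearest=14 d=15 new=(10,22) → blocked by [6,11]×[22,24], reject
21. q=(2,3) nearest=1 d=1 new=(2,3) → add node 18 parent=1 cost=3
22. q=(12,39) nearest=14 d=19 new=(10,22) → blocked by [6,11]×[22,24], reject
23. q=(15,45) nearest=14 d=25 new=(10,22) → blocked by [6,11]×[22,24], reject

Parent of node 4: 3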